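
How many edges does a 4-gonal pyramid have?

A pyramid on an n-gon base has one n-gon and n triangles: V = 4 + 1 = 5, E = 2·4 = 8, F = 4 + 1 = 5.

8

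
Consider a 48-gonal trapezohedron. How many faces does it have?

96

The n-trapezohedron (dual of the n-antiprism) has V = 2·48 + 2 = 98, E = 4·48 = 192, F = 2·48 = 96.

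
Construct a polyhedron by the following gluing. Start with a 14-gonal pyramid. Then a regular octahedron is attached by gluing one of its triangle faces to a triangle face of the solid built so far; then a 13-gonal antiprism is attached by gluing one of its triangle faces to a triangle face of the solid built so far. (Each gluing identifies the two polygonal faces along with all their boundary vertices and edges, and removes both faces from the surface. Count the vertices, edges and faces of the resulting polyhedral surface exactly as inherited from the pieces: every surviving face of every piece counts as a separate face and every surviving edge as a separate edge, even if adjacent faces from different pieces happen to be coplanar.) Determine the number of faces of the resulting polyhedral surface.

47

A 14-gonal pyramid: V=15, E=28, F=15.
Attach a regular octahedron (V=6, E=12, F=8) along a 3-gon: merge 3 vertices and 3 edges, delete both glued faces → V=18, E=37, F=21.
Attach a 13-gonal antiprism (V=26, E=52, F=28) along a 3-gon: merge 3 vertices and 3 edges, delete both glued faces → V=41, E=86, F=47.
Check: V − E + F = 41 − 86 + 47 = 2.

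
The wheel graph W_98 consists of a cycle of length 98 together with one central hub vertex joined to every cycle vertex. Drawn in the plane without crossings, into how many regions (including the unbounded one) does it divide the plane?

99

W_98 has V = 98 + 1 = 99 vertices and E = 2·98 = 196 edges.
By Euler's formula F = 2 − V + E = 2 − 99 + 196 = 99.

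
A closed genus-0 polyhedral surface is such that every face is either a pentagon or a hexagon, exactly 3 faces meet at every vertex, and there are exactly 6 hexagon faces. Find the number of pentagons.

Let x be the number of pentagons; then F = 6 + x.
Edge–face incidences: 2E = 6·6 + 5·x = 36 + 5x.
Every vertex has degree 3, so 3V = 2E.
Euler: V − E + F = 2 ⇒ (2E)/3 − E + (6 + x) = 2.
Multiply by 6: 2·(2E) − 3·(2E) + 6·(6 + x) = 12, i.e. 36 + 6x − (36 + 5x) = 12.
Collecting terms: x = 12.
Then 2E = 36 + 5·12 = 96, so E = 48, V = 2E/3 = 32, F = 6 + 12 = 18.

12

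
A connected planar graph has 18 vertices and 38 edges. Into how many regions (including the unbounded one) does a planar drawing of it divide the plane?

22

Euler's formula for a connected plane graph: V − E + F = 2, so F = 2 − 18 + 38 = 22.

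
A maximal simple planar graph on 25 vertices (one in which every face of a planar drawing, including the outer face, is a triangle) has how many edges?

69

In a plane triangulation 3F = 2E and V − E + F = 2, so E = 3V − 6 = 3·25 − 6 = 69.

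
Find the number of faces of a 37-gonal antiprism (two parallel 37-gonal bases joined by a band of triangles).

An antiprism on an n-gon has two n-gon caps and 2n triangles: V = 2·37 = 74, E = 4·37 = 148, F = 2·37 + 2 = 76.

76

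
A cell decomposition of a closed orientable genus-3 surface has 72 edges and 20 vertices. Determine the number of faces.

48

For a closed orientable surface of genus 3, χ = 2 − 2·3 = -4.
F = -4 − V + E = -4 − 20 + 72 = 48.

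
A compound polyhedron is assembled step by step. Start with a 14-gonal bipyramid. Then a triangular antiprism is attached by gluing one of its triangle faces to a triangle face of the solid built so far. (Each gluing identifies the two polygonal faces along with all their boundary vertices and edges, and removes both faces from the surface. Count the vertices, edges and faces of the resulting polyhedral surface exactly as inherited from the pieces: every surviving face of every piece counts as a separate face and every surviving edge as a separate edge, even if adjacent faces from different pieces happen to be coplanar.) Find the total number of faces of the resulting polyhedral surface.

34

A 14-gonal bipyramid: V=16, E=42, F=28.
Attach a triangular antiprism (V=6, E=12, F=8) along a 3-gon: merge 3 vertices and 3 edges, delete both glued faces → V=19, E=51, F=34.
Check: V − E + F = 19 − 51 + 34 = 2.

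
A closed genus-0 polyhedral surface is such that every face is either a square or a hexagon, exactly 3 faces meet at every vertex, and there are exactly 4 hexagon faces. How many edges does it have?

24

Let x be the number of squares; then F = 4 + x.
Edge–face incidences: 2E = 6·4 + 4·x = 24 + 4x.
Every vertex has degree 3, so 3V = 2E.
Euler: V − E + F = 2 ⇒ (2E)/3 − E + (4 + x) = 2.
Multiply by 6: 2·(2E) − 3·(2E) + 6·(4 + x) = 12, i.e. 24 + 6x − (24 + 4x) = 12.
Collecting terms: 2x = 12, so x = 6.
Then 2E = 24 + 4·6 = 48, so E = 24, V = 2E/3 = 16, F = 4 + 6 = 10.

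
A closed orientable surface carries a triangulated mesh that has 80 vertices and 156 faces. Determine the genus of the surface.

Every face is a triangle, so 2E = 3·156 = 468, giving E = 234.
χ = V − E + F = 80 − 234 + 156 = 2.
For a closed orientable surface χ = 2 − 2g, so g = (2 − (2))/2 = 0.

0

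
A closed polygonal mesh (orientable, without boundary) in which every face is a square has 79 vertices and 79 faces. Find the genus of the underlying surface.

Every face is a square, so 2E = 4·79 = 316, giving E = 158.
χ = V − E + F = 79 − 158 + 79 = 0.
For a closed orientable surface χ = 2 − 2g, so g = (2 − (0))/2 = 1.

1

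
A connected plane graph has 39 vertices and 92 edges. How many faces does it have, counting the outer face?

Euler's formula for a connected plane graph: V − E + F = 2, so F = 2 − 39 + 92 = 55.

55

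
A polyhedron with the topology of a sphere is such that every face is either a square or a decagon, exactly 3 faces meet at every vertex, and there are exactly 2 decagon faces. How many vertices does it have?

Let x be the number of squares; then F = 2 + x.
Edge–face incidences: 2E = 10·2 + 4·x = 20 + 4x.
Every vertex has degree 3, so 3V = 2E.
Euler: V − E + F = 2 ⇒ (2E)/3 − E + (2 + x) = 2.
Multiply by 6: 2·(2E) − 3·(2E) + 6·(2 + x) = 12, i.e. 12 + 6x − (20 + 4x) = 12.
Collecting terms: 2x − 8 = 12, so 2x = 20, so x = 10.
Then 2E = 20 + 4·10 = 60, so E = 30, V = 2E/3 = 20, F = 2 + 10 = 12.

20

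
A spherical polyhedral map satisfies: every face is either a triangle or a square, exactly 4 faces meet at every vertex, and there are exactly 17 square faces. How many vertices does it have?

Let x be the number of triangles; then F = 17 + x.
Edge–face incidences: 2E = 4·17 + 3·x = 68 + 3x.
Every vertex has degree 4, so 4V = 2E.
Euler: V − E + F = 2 ⇒ (2E)/4 − E + (17 + x) = 2.
Multiply by 8: 2·(2E) − 4·(2E) + 8·(17 + x) = 16, i.e. 136 + 8x − 2·(68 + 3x) = 16.
Collecting terms: 2x = 16, so x = 8.
Then 2E = 68 + 3·8 = 92, so E = 46, V = 2E/4 = 23, F = 17 + 8 = 25.

23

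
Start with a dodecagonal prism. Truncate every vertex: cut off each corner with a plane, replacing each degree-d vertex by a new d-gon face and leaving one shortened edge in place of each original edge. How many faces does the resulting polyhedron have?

38

The base solid has V = 24, E = 36, F = 14.
Truncation replaces each original edge-end by a new vertex, so V′ = 2E = 72.
Each original edge survives, and each old vertex of degree d contributes d new edges; summing degrees gives Σd = 2E, so E′ = E + 2E = 3E = 108.
Each original face survives and each original vertex becomes one new face: F′ = F + V = 38.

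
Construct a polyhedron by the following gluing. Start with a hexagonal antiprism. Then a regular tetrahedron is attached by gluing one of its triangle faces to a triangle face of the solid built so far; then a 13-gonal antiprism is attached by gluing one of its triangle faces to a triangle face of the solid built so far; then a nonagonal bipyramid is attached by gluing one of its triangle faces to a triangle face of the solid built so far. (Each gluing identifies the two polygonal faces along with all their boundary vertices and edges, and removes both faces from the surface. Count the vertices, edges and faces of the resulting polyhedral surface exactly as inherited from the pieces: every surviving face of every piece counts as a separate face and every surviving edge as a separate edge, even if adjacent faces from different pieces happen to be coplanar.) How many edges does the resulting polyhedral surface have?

A hexagonal antiprism: V=12, E=24, F=14.
Attach a regular tetrahedron (V=4, E=6, F=4) along a 3-gon: merge 3 vertices and 3 edges, delete both glued faces → V=13, E=27, F=16.
Attach a 13-gonal antiprism (V=26, E=52, F=28) along a 3-gon: merge 3 vertices and 3 edges, delete both glued faces → V=36, E=76, F=42.
Attach a nonagonal bipyramid (V=11, E=27, F=18) along a 3-gon: merge 3 vertices and 3 edges, delete both glued faces → V=44, E=100, F=58.
Check: V − E + F = 44 − 100 + 58 = 2.

100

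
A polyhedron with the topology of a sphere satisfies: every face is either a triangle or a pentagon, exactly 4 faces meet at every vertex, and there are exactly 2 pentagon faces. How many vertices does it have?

Let x be the number of triangles; then F = 2 + x.
Edge–face incidences: 2E = 5·2 + 3·x = 10 + 3x.
Every vertex has degree 4, so 4V = 2E.
Euler: V − E + F = 2 ⇒ (2E)/4 − E + (2 + x) = 2.
Multiply by 8: 2·(2E) − 4·(2E) + 8·(2 + x) = 16, i.e. 16 + 8x − 2·(10 + 3x) = 16.
Collecting terms: 2x − 4 = 16, so 2x = 20, so x = 10.
Then 2E = 10 + 3·10 = 40, so E = 20, V = 2E/4 = 10, F = 2 + 10 = 12.

10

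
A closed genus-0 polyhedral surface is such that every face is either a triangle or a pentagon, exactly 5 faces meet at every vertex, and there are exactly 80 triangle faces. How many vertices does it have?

Let x be the number of pentagons; then F = 80 + x.
Edge–face incidences: 2E = 3·80 + 5·x = 240 + 5x.
Every vertex has degree 5, so 5V = 2E.
Euler: V − E + F = 2 ⇒ (2E)/5 − E + (80 + x) = 2.
Multiply by 10: 2·(2E) − 5·(2E) + 10·(80 + x) = 20, i.e. 800 + 10x − 3·(240 + 5x) = 20.
Collecting terms: −5x + 80 = 20, so −5x = −60, so x = 12.
Then 2E = 240 + 5·12 = 300, so E = 150, V = 2E/5 = 60, F = 80 + 12 = 92.

60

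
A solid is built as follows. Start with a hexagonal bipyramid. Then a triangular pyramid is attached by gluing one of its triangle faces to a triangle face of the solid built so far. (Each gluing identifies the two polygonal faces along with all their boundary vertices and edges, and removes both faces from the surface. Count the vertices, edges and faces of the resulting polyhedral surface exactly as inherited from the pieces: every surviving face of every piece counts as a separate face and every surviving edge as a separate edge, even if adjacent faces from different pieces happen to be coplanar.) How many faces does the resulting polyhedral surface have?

14

A hexagonal bipyramid: V=8, E=18, F=12.
Attach a triangular pyramid (V=4, E=6, F=4) along a 3-gon: merge 3 vertices and 3 edges, delete both glued faces → V=9, E=21, F=14.
Check: V − E + F = 9 − 21 + 14 = 2.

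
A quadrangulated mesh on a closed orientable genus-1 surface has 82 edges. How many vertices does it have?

χ = 2 − 2·1 = 0, and every face is a square so 4F = 2E.
F = 2E/4 = 41. Then V = 0 + E − F = 0 + 82 − 41 = 41.

41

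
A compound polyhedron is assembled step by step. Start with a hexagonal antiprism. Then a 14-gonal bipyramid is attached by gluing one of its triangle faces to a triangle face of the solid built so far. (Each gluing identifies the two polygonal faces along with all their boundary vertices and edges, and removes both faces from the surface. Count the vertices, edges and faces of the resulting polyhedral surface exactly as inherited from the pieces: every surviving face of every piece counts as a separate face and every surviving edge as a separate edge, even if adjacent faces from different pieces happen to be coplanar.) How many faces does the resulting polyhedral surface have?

A hexagonal antiprism: V=12, E=24, F=14.
Attach a 14-gonal bipyramid (V=16, E=42, F=28) along a 3-gon: merge 3 vertices and 3 edges, delete both glued faces → V=25, E=63, F=40.
Check: V − E + F = 25 − 63 + 40 = 2.

40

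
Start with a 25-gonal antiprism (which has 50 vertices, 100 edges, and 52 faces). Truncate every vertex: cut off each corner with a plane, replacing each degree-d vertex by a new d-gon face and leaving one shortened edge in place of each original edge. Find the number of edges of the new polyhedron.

300

Truncation replaces each original edge-end by a new vertex, so V′ = 2E = 200.
Each original edge survives, and each old vertex of degree d contributes d new edges; summing degrees gives Σd = 2E, so E′ = E + 2E = 3E = 300.
Each original face survives and each original vertex becomes one new face: F′ = F + V = 102.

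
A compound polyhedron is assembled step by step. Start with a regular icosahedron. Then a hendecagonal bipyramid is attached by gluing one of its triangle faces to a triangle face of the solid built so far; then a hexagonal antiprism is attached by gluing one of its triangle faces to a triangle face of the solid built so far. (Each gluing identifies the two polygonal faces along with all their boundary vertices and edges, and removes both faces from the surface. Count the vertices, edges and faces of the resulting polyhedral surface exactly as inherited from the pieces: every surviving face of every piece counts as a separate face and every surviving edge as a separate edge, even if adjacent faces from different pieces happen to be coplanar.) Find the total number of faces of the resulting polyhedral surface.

A regular icosahedron: V=12, E=30, F=20.
Attach a hendecagonal bipyramid (V=13, E=33, F=22) along a 3-gon: merge 3 vertices and 3 edges, delete both glued faces → V=22, E=60, F=40.
Attach a hexagonal antiprism (V=12, E=24, F=14) along a 3-gon: merge 3 vertices and 3 edges, delete both glued faces → V=31, E=81, F=52.
Check: V − E + F = 31 − 81 + 52 = 2.

52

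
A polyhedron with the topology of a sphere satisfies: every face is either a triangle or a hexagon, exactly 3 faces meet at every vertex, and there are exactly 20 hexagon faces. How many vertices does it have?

Let x be the number of triangles; then F = 20 + x.
Edge–face incidences: 2E = 6·20 + 3·x = 120 + 3x.
Every vertex has degree 3, so 3V = 2E.
Euler: V − E + F = 2 ⇒ (2E)/3 − E + (20 + x) = 2.
Multiply by 6: 2·(2E) − 3·(2E) + 6·(20 + x) = 12, i.e. 120 + 6x − (120 + 3x) = 12.
Collecting terms: 3x = 12, so x = 4.
Then 2E = 120 + 3·4 = 132, so E = 66, V = 2E/3 = 44, F = 20 + 4 = 24.

44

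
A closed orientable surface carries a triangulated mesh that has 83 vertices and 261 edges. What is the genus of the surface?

Every face is a triangle and each edge borders two faces, so 3F = 2·261, giving F = 174.
χ = V − E + F = 83 − 261 + 174 = -4.
For a closed orientable surface χ = 2 − 2g, so g = (2 − (-4))/2 = 3.

3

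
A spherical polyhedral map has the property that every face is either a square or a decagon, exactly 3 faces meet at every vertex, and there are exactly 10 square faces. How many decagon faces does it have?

2

Let x be the number of decagons; then F = 10 + x.
Edge–face incidences: 2E = 4·10 + 10·x = 40 + 10x.
Every vertex has degree 3, so 3V = 2E.
Euler: V − E + F = 2 ⇒ (2E)/3 − E + (10 + x) = 2.
Multiply by 6: 2·(2E) − 3·(2E) + 6·(10 + x) = 12, i.e. 60 + 6x − (40 + 10x) = 12.
Collecting terms: −4x + 20 = 12, so −4x = −8, so x = 2.
Then 2E = 40 + 10·2 = 60, so E = 30, V = 2E/3 = 20, F = 10 + 2 = 12.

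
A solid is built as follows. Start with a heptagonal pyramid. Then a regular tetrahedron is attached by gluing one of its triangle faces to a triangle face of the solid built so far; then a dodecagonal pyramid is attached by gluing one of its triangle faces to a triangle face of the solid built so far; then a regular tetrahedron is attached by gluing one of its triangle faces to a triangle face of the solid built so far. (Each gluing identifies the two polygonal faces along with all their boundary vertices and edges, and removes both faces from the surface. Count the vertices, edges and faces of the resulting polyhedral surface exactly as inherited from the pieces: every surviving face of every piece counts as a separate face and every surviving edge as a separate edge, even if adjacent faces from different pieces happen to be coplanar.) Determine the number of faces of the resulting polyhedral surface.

A heptagonal pyramid: V=8, E=14, F=8.
Attach a regular tetrahedron (V=4, E=6, F=4) along a 3-gon: merge 3 vertices and 3 edges, delete both glued faces → V=9, E=17, F=10.
Attach a dodecagonal pyramid (V=13, E=24, F=13) along a 3-gon: merge 3 vertices and 3 edges, delete both glued faces → V=19, E=38, F=21.
Attach a regular tetrahedron (V=4, E=6, F=4) along a 3-gon: merge 3 vertices and 3 edges, delete both glued faces → V=20, E=41, F=23.
Check: V − E + F = 20 − 41 + 23 = 2.

23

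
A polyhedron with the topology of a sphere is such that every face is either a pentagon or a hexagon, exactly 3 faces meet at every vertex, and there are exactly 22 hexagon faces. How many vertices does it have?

Let x be the number of pentagons; then F = 22 + x.
Edge–face incidences: 2E = 6·22 + 5·x = 132 + 5x.
Every vertex has degree 3, so 3V = 2E.
Euler: V − E + F = 2 ⇒ (2E)/3 − E + (22 + x) = 2.
Multiply by 6: 2·(2E) − 3·(2E) + 6·(22 + x) = 12, i.e. 132 + 6x − (132 + 5x) = 12.
Collecting terms: x = 12.
Then 2E = 132 + 5·12 = 192, so E = 96, V = 2E/3 = 64, F = 22 + 12 = 34.

64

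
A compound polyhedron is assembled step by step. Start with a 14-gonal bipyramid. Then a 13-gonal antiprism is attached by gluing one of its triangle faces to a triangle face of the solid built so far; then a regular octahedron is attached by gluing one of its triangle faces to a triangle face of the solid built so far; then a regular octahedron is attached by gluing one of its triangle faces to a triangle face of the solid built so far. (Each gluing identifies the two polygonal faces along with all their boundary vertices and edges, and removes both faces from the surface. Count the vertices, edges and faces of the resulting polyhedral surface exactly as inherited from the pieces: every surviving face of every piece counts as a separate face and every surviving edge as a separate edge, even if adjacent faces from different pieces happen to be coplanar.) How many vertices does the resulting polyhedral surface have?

45

A 14-gonal bipyramid: V=16, E=42, F=28.
Attach a 13-gonal antiprism (V=26, E=52, F=28) along a 3-gon: merge 3 vertices and 3 edges, delete both glued faces → V=39, E=91, F=54.
Attach a regular octahedron (V=6, E=12, F=8) along a 3-gon: merge 3 vertices and 3 edges, delete both glued faces → V=42, E=100, F=60.
Attach a regular octahedron (V=6, E=12, F=8) along a 3-gon: merge 3 vertices and 3 edges, delete both glued faces → V=45, E=109, F=66.
Check: V − E + F = 45 − 109 + 66 = 2.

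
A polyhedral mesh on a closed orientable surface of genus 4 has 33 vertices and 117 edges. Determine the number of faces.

78

For a closed orientable surface of genus 4, χ = 2 − 2·4 = -6.
F = -6 − V + E = -6 − 33 + 117 = 78.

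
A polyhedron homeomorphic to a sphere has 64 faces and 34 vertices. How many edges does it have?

96

Here V − E + F = 2.
E = V + F − (2) = 34 + 64 − (2) = 96.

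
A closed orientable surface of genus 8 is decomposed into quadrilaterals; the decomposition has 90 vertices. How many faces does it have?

χ = 2 − 2·8 = -14, and every face is a square so 4F = 2E.
V − E + F = -14 with E = 4F/2 gives 90 − (4/2 − 1)·F = -14, so F = 104 and E = 208.

104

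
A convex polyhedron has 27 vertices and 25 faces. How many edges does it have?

Here V − E + F = 2.
E = V + F − (2) = 27 + 25 − (2) = 50.

50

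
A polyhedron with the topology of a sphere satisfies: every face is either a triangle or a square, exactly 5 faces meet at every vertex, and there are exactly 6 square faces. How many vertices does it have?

Let x be the number of triangles; then F = 6 + x.
Edge–face incidences: 2E = 4·6 + 3·x = 24 + 3x.
Every vertex has degree 5, so 5V = 2E.
Euler: V − E + F = 2 ⇒ (2E)/5 − E + (6 + x) = 2.
Multiply by 10: 2·(2E) − 5·(2E) + 10·(6 + x) = 20, i.e. 60 + 10x − 3·(24 + 3x) = 20.
Collecting terms: x − 12 = 20, so x = 32.
Then 2E = 24 + 3·32 = 120, so E = 60, V = 2E/5 = 24, F = 6 + 32 = 38.

24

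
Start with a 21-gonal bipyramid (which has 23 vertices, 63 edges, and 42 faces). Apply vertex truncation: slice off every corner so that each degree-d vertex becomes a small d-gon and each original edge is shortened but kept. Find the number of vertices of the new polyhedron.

Truncation replaces each original edge-end by a new vertex, so V′ = 2E = 126.
Each original edge survives, and each old vertex of degree d contributes d new edges; summing degrees gives Σd = 2E, so E′ = E + 2E = 3E = 189.
Each original face survives and each original vertex becomes one new face: F′ = F + V = 65.

126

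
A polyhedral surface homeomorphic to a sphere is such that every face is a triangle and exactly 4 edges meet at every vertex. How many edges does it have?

12

Each face has 3 edges and each edge borders two faces, so 2E = 3F.
Each vertex has degree 4, so 4V = 2E and hence V = 3F/4.
Euler: V − E + F = 2 ⇒ (3F/4) − (3F/2) + F = 2.
Multiply by 8: (6 − 12 + 8)F = 16, i.e. 2F = 16.
So F = 8, E = 3·8/2 = 12, V = 3·8/4 = 6.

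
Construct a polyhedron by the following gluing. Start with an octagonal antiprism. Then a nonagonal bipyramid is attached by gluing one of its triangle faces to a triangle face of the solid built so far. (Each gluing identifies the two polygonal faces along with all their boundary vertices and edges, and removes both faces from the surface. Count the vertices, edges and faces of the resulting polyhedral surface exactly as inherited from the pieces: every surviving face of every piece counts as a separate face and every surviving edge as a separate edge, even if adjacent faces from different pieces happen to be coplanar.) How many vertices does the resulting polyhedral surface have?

24

An octagonal antiprism: V=16, E=32, F=18.
Attach a nonagonal bipyramid (V=11, E=27, F=18) along a 3-gon: merge 3 vertices and 3 edges, delete both glued faces → V=24, E=56, F=34.
Check: V − E + F = 24 − 56 + 34 = 2.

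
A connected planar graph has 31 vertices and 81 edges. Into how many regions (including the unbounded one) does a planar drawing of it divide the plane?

Euler's formula for a connected plane graph: V − E + F = 2, so F = 2 − 31 + 81 = 52.

52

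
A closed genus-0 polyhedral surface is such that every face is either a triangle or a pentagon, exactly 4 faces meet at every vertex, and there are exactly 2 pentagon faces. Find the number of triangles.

10

Let x be the number of triangles; then F = 2 + x.
Edge–face incidences: 2E = 5·2 + 3·x = 10 + 3x.
Every vertex has degree 4, so 4V = 2E.
Euler: V − E + F = 2 ⇒ (2E)/4 − E + (2 + x) = 2.
Multiply by 8: 2·(2E) − 4·(2E) + 8·(2 + x) = 16, i.e. 16 + 8x − 2·(10 + 3x) = 16.
Collecting terms: 2x − 4 = 16, so 2x = 20, so x = 10.
Then 2E = 10 + 3·10 = 40, so E = 20, V = 2E/4 = 10, F = 2 + 10 = 12.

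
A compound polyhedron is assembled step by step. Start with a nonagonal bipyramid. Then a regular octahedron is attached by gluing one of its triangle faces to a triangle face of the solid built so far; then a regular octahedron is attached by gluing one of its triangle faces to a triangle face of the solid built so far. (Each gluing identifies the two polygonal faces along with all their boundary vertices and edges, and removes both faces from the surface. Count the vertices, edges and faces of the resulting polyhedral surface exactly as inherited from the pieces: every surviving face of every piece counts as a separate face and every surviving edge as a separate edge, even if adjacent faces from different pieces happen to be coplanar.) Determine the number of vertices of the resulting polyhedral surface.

17

A nonagonal bipyramid: V=11, E=27, F=18.
Attach a regular octahedron (V=6, E=12, F=8) along a 3-gon: merge 3 vertices and 3 edges, delete both glued faces → V=14, E=36, F=24.
Attach a regular octahedron (V=6, E=12, F=8) along a 3-gon: merge 3 vertices and 3 edges, delete both glued faces → V=17, E=45, F=30.
Check: V − E + F = 17 − 45 + 30 = 2.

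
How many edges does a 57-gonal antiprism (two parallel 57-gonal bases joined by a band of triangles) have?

228

An antiprism on an n-gon has two n-gon caps and 2n triangles: V = 2·57 = 114, E = 4·57 = 228, F = 2·57 + 2 = 116.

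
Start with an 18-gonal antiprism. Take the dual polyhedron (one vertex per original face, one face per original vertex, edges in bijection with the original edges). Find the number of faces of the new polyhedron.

The base solid has V = 36, E = 72, F = 38.
The dual swaps V and F and preserves E: V′ = F = 38, E′ = E = 72, F′ = V = 36.

36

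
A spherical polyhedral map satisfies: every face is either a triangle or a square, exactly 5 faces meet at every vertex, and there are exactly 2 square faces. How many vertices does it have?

Let x be the number of triangles; then F = 2 + x.
Edge–face incidences: 2E = 4·2 + 3·x = 8 + 3x.
Every vertex has degree 5, so 5V = 2E.
Euler: V − E + F = 2 ⇒ (2E)/5 − E + (2 + x) = 2.
Multiply by 10: 2·(2E) − 5·(2E) + 10·(2 + x) = 20, i.e. 20 + 10x − 3·(8 + 3x) = 20.
Collecting terms: x − 4 = 20, so x = 24.
Then 2E = 8 + 3·24 = 80, so E = 40, V = 2E/5 = 16, F = 2 + 24 = 26.

16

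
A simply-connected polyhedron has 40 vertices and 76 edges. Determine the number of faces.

Here V − E + F = 2.
F = 2 − V + E = 2 − 40 + 76 = 38.

38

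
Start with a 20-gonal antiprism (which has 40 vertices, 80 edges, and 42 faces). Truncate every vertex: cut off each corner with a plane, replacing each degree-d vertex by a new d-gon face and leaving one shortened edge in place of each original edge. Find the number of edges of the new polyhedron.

240

Truncation replaces each original edge-end by a new vertex, so V′ = 2E = 160.
Each original edge survives, and each old vertex of degree d contributes d new edges; summing degrees gives Σd = 2E, so E′ = E + 2E = 3E = 240.
Each original face survives and each original vertex becomes one new face: F′ = F + V = 82.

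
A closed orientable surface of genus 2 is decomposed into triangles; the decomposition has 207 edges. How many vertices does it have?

χ = 2 − 2·2 = -2, and every face is a triangle so 3F = 2E.
F = 2E/3 = 138. Then V = -2 + E − F = -2 + 207 − 138 = 67.

67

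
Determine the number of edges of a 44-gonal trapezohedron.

176

The n-trapezohedron (dual of the n-antiprism) has V = 2·44 + 2 = 90, E = 4·44 = 176, F = 2·44 = 88.
Check: V − E + F = 90 − 176 + 88 = 2.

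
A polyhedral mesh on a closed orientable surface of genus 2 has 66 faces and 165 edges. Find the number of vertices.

97

For a closed orientable surface of genus 2, χ = 2 − 2·2 = -2.
V = -2 + E − F = -2 + 165 − 66 = 97.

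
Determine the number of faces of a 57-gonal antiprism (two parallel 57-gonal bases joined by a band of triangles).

An antiprism on an n-gon has two n-gon caps and 2n triangles: V = 2·57 = 114, E = 4·57 = 228, F = 2·57 + 2 = 116.

116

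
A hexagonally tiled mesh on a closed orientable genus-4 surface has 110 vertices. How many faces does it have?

58

χ = 2 − 2·4 = -6, and every face is a hexagon so 6F = 2E.
V − E + F = -6 with E = 6F/2 gives 110 − (6/2 − 1)·F = -6, so F = 58 and E = 174.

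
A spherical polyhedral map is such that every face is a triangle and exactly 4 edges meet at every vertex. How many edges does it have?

12

Each face has 3 edges and each edge borders two faces, so 2E = 3F.
Each vertex has degree 4, so 4V = 2E and hence V = 3F/4.
Euler: V − E + F = 2 ⇒ (3F/4) − (3F/2) + F = 2.
Multiply by 8: (6 − 12 + 8)F = 16, i.e. 2F = 16.
So F = 8, E = 3·8/2 = 12, V = 3·8/4 = 6.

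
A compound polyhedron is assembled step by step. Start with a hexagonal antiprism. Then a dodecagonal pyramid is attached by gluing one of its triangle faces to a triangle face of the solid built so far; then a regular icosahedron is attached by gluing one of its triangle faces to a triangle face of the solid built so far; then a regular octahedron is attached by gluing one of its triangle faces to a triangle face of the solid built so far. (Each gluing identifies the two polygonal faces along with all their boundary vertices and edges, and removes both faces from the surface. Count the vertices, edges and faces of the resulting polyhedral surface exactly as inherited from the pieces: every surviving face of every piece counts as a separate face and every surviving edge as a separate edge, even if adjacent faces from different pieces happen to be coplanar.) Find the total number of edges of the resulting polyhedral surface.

81

A hexagonal antiprism: V=12, E=24, F=14.
Attach a dodecagonal pyramid (V=13, E=24, F=13) along a 3-gon: merge 3 vertices and 3 edges, delete both glued faces → V=22, E=45, F=25.
Attach a regular icosahedron (V=12, E=30, F=20) along a 3-gon: merge 3 vertices and 3 edges, delete both glued faces → V=31, E=72, F=43.
Attach a regular octahedron (V=6, E=12, F=8) along a 3-gon: merge 3 vertices and 3 edges, delete both glued faces → V=34, E=81, F=49.
Check: V − E + F = 34 − 81 + 49 = 2.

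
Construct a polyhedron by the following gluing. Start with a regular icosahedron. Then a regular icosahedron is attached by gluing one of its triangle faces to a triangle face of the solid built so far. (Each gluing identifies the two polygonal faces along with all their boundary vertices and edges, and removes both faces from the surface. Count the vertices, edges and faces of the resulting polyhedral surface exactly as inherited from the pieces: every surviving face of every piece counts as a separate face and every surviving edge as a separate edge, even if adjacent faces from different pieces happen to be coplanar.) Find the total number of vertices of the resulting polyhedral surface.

A regular icosahedron: V=12, E=30, F=20.
Attach a regular icosahedron (V=12, E=30, F=20) along a 3-gon: merge 3 vertices and 3 edges, delete both glued faces → V=21, E=57, F=38.
Check: V − E + F = 21 − 57 + 38 = 2.

21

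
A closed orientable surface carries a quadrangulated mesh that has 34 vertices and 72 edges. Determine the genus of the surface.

2

Every face is a square and each edge borders two faces, so 4F = 2·72, giving F = 36.
χ = V − E + F = 34 − 72 + 36 = -2.
For a closed orientable surface χ = 2 − 2g, so g = (2 − (-2))/2 = 2.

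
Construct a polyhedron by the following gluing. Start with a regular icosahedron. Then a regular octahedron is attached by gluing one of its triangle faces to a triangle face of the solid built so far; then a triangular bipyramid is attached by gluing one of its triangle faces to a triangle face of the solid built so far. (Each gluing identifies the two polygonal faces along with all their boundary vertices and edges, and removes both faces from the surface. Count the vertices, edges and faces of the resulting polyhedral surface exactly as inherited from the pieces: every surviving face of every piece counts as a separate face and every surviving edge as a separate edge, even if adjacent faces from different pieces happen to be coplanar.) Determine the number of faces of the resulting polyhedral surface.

A regular icosahedron: V=12, E=30, F=20.
Attach a regular octahedron (V=6, E=12, F=8) along a 3-gon: merge 3 vertices and 3 edges, delete both glued faces → V=15, E=39, F=26.
Attach a triangular bipyramid (V=5, E=9, F=6) along a 3-gon: merge 3 vertices and 3 edges, delete both glued faces → V=17, E=45, F=30.
Check: V − E + F = 17 − 45 + 30 = 2.

30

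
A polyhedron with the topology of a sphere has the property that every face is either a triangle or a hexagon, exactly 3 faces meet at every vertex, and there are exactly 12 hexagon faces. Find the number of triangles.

4

Let x be the number of triangles; then F = 12 + x.
Edge–face incidences: 2E = 6·12 + 3·x = 72 + 3x.
Every vertex has degree 3, so 3V = 2E.
Euler: V − E + F = 2 ⇒ (2E)/3 − E + (12 + x) = 2.
Multiply by 6: 2·(2E) − 3·(2E) + 6·(12 + x) = 12, i.e. 72 + 6x − (72 + 3x) = 12.
Collecting terms: 3x = 12, so x = 4.
Then 2E = 72 + 3·4 = 84, so E = 42, V = 2E/3 = 28, F = 12 + 4 = 16.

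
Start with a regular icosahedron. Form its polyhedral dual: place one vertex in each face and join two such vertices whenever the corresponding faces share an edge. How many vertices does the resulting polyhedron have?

20

The base solid has V = 12, E = 30, F = 20.
The dual swaps V and F and preserves E: V′ = F = 20, E′ = E = 30, F′ = V = 12.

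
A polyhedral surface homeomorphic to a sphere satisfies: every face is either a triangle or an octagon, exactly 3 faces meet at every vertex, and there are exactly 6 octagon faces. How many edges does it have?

36

Let x be the number of triangles; then F = 6 + x.
Edge–face incidences: 2E = 8·6 + 3·x = 48 + 3x.
Every vertex has degree 3, so 3V = 2E.
Euler: V − E + F = 2 ⇒ (2E)/3 − E + (6 + x) = 2.
Multiply by 6: 2·(2E) − 3·(2E) + 6·(6 + x) = 12, i.e. 36 + 6x − (48 + 3x) = 12.
Collecting terms: 3x − 12 = 12, so 3x = 24, so x = 8.
Then 2E = 48 + 3·8 = 72, so E = 36, V = 2E/3 = 24, F = 6 + 8 = 14.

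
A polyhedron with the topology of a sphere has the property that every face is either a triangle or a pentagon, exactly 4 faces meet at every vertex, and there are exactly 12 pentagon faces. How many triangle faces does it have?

20

Let x be the number of triangles; then F = 12 + x.
Edge–face incidences: 2E = 5·12 + 3·x = 60 + 3x.
Every vertex has degree 4, so 4V = 2E.
Euler: V − E + F = 2 ⇒ (2E)/4 − E + (12 + x) = 2.
Multiply by 8: 2·(2E) − 4·(2E) + 8·(12 + x) = 16, i.e. 96 + 8x − 2·(60 + 3x) = 16.
Collecting terms: 2x − 24 = 16, so 2x = 40, so x = 20.
Then 2E = 60 + 3·20 = 120, so E = 60, V = 2E/4 = 30, F = 12 + 20 = 32.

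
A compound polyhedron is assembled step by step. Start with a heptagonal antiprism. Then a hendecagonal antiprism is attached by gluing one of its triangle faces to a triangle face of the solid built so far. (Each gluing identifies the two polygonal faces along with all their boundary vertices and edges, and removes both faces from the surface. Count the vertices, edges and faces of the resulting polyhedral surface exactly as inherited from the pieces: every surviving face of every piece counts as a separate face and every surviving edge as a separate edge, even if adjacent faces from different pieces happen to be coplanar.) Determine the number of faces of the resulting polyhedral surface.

38

A heptagonal antiprism: V=14, E=28, F=16.
Attach a hendecagonal antiprism (V=22, E=44, F=24) along a 3-gon: merge 3 vertices and 3 edges, delete both glued faces → V=33, E=69, F=38.
Check: V − E + F = 33 − 69 + 38 = 2.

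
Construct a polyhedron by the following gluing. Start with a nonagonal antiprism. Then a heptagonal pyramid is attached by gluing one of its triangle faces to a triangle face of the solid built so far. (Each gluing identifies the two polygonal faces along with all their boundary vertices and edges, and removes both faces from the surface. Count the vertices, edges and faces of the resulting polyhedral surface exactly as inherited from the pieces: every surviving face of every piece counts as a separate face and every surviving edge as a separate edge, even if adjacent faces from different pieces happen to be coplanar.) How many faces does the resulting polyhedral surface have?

26

A nonagonal antiprism: V=18, E=36, F=20.
Attach a heptagonal pyramid (V=8, E=14, F=8) along a 3-gon: merge 3 vertices and 3 edges, delete both glued faces → V=23, E=47, F=26.
Check: V − E + F = 23 − 47 + 26 = 2.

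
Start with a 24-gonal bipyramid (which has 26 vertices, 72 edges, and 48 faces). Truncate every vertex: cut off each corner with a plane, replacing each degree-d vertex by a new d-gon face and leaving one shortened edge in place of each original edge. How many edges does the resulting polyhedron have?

216

Truncation replaces each original edge-end by a new vertex, so V′ = 2E = 144.
Each original edge survives, and each old vertex of degree d contributes d new edges; summing degrees gives Σd = 2E, so E′ = E + 2E = 3E = 216.
Each original face survives and each original vertex becomes one new face: F′ = F + V = 74.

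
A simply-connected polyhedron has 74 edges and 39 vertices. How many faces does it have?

37

Here V − E + F = 2.
F = 2 − V + E = 2 − 39 + 74 = 37.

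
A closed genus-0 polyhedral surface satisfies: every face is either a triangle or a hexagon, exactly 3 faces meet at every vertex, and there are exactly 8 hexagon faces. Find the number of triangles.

Let x be the number of triangles; then F = 8 + x.
Edge–face incidences: 2E = 6·8 + 3·x = 48 + 3x.
Every vertex has degree 3, so 3V = 2E.
Euler: V − E + F = 2 ⇒ (2E)/3 − E + (8 + x) = 2.
Multiply by 6: 2·(2E) − 3·(2E) + 6·(8 + x) = 12, i.e. 48 + 6x − (48 + 3x) = 12.
Collecting terms: 3x = 12, so x = 4.
Then 2E = 48 + 3·4 = 60, so E = 30, V = 2E/3 = 20, F = 8 + 4 = 12.

4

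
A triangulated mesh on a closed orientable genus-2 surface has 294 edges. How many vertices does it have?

χ = 2 − 2·2 = -2, and every face is a triangle so 3F = 2E.
F = 2E/3 = 196. Then V = -2 + E − F = -2 + 294 − 196 = 96.

96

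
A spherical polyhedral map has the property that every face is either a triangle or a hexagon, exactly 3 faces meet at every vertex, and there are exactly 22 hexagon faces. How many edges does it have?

Let x be the number of triangles; then F = 22 + x.
Edge–face incidences: 2E = 6·22 + 3·x = 132 + 3x.
Every vertex has degree 3, so 3V = 2E.
Euler: V − E + F = 2 ⇒ (2E)/3 − E + (22 + x) = 2.
Multiply by 6: 2·(2E) − 3·(2E) + 6·(22 + x) = 12, i.e. 132 + 6x − (132 + 3x) = 12.
Collecting terms: 3x = 12, so x = 4.
Then 2E = 132 + 3·4 = 144, so E = 72, V = 2E/3 = 48, F = 22 + 4 = 26.

72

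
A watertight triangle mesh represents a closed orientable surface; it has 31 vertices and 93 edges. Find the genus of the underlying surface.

Every face is a triangle and each edge borders two faces, so 3F = 2·93, giving F = 62.
χ = V − E + F = 31 − 93 + 62 = 0.
For a closed orientable surface χ = 2 − 2g, so g = (2 − (0))/2 = 1.

1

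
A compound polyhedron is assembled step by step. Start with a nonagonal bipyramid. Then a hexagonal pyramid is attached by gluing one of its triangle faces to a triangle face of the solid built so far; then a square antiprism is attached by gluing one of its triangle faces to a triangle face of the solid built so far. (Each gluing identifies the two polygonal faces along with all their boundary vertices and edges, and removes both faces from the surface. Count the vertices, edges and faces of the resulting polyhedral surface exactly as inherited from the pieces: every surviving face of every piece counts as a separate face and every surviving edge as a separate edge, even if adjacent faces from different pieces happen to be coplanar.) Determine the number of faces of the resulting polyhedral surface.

31

A nonagonal bipyramid: V=11, E=27, F=18.
Attach a hexagonal pyramid (V=7, E=12, F=7) along a 3-gon: merge 3 vertices and 3 edges, delete both glued faces → V=15, E=36, F=23.
Attach a square antiprism (V=8, E=16, F=10) along a 3-gon: merge 3 vertices and 3 edges, delete both glued faces → V=20, E=49, F=31.
Check: V − E + F = 20 − 49 + 31 = 2.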